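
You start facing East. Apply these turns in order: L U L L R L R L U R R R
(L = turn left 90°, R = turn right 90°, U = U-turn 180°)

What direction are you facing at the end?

Start: East
  L (left (90° counter-clockwise)) -> North
  U (U-turn (180°)) -> South
  L (left (90° counter-clockwise)) -> East
  L (left (90° counter-clockwise)) -> North
  R (right (90° clockwise)) -> East
  L (left (90° counter-clockwise)) -> North
  R (right (90° clockwise)) -> East
  L (left (90° counter-clockwise)) -> North
  U (U-turn (180°)) -> South
  R (right (90° clockwise)) -> West
  R (right (90° clockwise)) -> North
  R (right (90° clockwise)) -> East
Final: East

Answer: Final heading: East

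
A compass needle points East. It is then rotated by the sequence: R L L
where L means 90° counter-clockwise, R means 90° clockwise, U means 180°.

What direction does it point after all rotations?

Start: East
  R (right (90° clockwise)) -> South
  L (left (90° counter-clockwise)) -> East
  L (left (90° counter-clockwise)) -> North
Final: North

Answer: Final heading: North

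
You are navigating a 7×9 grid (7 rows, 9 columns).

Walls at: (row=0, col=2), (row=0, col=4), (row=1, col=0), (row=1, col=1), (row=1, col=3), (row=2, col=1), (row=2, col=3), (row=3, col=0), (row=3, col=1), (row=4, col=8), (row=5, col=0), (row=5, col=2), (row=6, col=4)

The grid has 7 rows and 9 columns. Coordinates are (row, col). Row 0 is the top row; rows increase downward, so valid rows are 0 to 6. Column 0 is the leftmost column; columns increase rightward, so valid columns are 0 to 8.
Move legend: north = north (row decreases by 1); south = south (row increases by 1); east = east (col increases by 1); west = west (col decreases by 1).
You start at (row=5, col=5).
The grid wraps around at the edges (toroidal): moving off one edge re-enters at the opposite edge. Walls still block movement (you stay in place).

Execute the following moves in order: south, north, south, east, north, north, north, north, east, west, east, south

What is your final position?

Start: (row=5, col=5)
  south (south): (row=5, col=5) -> (row=6, col=5)
  north (north): (row=6, col=5) -> (row=5, col=5)
  south (south): (row=5, col=5) -> (row=6, col=5)
  east (east): (row=6, col=5) -> (row=6, col=6)
  north (north): (row=6, col=6) -> (row=5, col=6)
  north (north): (row=5, col=6) -> (row=4, col=6)
  north (north): (row=4, col=6) -> (row=3, col=6)
  north (north): (row=3, col=6) -> (row=2, col=6)
  east (east): (row=2, col=6) -> (row=2, col=7)
  west (west): (row=2, col=7) -> (row=2, col=6)
  east (east): (row=2, col=6) -> (row=2, col=7)
  south (south): (row=2, col=7) -> (row=3, col=7)
Final: (row=3, col=7)

Answer: Final position: (row=3, col=7)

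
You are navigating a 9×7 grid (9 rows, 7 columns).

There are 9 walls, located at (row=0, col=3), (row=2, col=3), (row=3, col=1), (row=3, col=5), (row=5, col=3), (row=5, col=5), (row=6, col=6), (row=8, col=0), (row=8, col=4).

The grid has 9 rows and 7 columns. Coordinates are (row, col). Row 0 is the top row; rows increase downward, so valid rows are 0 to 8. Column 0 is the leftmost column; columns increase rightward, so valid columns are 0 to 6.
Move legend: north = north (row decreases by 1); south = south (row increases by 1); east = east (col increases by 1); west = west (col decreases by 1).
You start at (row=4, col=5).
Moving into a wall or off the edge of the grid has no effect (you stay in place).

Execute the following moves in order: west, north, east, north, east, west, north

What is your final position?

Start: (row=4, col=5)
  west (west): (row=4, col=5) -> (row=4, col=4)
  north (north): (row=4, col=4) -> (row=3, col=4)
  east (east): blocked, stay at (row=3, col=4)
  north (north): (row=3, col=4) -> (row=2, col=4)
  east (east): (row=2, col=4) -> (row=2, col=5)
  west (west): (row=2, col=5) -> (row=2, col=4)
  north (north): (row=2, col=4) -> (row=1, col=4)
Final: (row=1, col=4)

Answer: Final position: (row=1, col=4)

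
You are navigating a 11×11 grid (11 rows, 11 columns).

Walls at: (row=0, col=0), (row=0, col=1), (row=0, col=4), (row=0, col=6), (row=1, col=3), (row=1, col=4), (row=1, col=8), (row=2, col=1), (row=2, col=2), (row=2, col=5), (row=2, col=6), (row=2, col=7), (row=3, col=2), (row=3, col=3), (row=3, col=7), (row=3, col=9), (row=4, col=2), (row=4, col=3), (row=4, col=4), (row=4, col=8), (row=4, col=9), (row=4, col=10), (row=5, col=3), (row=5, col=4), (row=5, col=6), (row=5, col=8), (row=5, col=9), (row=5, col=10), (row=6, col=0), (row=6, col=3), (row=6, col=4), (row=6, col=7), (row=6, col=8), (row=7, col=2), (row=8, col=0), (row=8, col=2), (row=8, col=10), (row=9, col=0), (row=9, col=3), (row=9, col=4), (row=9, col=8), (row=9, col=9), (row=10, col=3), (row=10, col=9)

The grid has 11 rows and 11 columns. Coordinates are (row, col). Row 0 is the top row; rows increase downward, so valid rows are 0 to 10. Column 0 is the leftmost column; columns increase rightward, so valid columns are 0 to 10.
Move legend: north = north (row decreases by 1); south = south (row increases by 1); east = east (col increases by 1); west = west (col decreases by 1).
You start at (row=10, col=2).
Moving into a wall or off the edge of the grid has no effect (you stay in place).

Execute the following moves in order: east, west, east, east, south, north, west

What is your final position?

Start: (row=10, col=2)
  east (east): blocked, stay at (row=10, col=2)
  west (west): (row=10, col=2) -> (row=10, col=1)
  east (east): (row=10, col=1) -> (row=10, col=2)
  east (east): blocked, stay at (row=10, col=2)
  south (south): blocked, stay at (row=10, col=2)
  north (north): (row=10, col=2) -> (row=9, col=2)
  west (west): (row=9, col=2) -> (row=9, col=1)
Final: (row=9, col=1)

Answer: Final position: (row=9, col=1)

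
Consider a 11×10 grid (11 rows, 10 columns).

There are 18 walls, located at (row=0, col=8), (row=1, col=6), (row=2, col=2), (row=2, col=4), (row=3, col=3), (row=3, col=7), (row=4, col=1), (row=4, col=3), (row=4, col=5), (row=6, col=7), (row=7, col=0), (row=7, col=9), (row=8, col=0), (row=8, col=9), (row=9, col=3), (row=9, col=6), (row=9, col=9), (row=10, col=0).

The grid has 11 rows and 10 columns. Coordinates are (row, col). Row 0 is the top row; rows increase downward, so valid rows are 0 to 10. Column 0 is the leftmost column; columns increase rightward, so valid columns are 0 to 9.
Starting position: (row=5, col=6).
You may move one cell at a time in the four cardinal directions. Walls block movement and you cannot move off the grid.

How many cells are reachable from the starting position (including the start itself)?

Answer: Reachable cells: 92

Derivation:
BFS flood-fill from (row=5, col=6):
  Distance 0: (row=5, col=6)
  Distance 1: (row=4, col=6), (row=5, col=5), (row=5, col=7), (row=6, col=6)
  Distance 2: (row=3, col=6), (row=4, col=7), (row=5, col=4), (row=5, col=8), (row=6, col=5), (row=7, col=6)
  Distance 3: (row=2, col=6), (row=3, col=5), (row=4, col=4), (row=4, col=8), (row=5, col=3), (row=5, col=9), (row=6, col=4), (row=6, col=8), (row=7, col=5), (row=7, col=7), (row=8, col=6)
  Distance 4: (row=2, col=5), (row=2, col=7), (row=3, col=4), (row=3, col=8), (row=4, col=9), (row=5, col=2), (row=6, col=3), (row=6, col=9), (row=7, col=4), (row=7, col=8), (row=8, col=5), (row=8, col=7)
  Distance 5: (row=1, col=5), (row=1, col=7), (row=2, col=8), (row=3, col=9), (row=4, col=2), (row=5, col=1), (row=6, col=2), (row=7, col=3), (row=8, col=4), (row=8, col=8), (row=9, col=5), (row=9, col=7)
  Distance 6: (row=0, col=5), (row=0, col=7), (row=1, col=4), (row=1, col=8), (row=2, col=9), (row=3, col=2), (row=5, col=0), (row=6, col=1), (row=7, col=2), (row=8, col=3), (row=9, col=4), (row=9, col=8), (row=10, col=5), (row=10, col=7)
  Distance 7: (row=0, col=4), (row=0, col=6), (row=1, col=3), (row=1, col=9), (row=3, col=1), (row=4, col=0), (row=6, col=0), (row=7, col=1), (row=8, col=2), (row=10, col=4), (row=10, col=6), (row=10, col=8)
  Distance 8: (row=0, col=3), (row=0, col=9), (row=1, col=2), (row=2, col=1), (row=2, col=3), (row=3, col=0), (row=8, col=1), (row=9, col=2), (row=10, col=3), (row=10, col=9)
  Distance 9: (row=0, col=2), (row=1, col=1), (row=2, col=0), (row=9, col=1), (row=10, col=2)
  Distance 10: (row=0, col=1), (row=1, col=0), (row=9, col=0), (row=10, col=1)
  Distance 11: (row=0, col=0)
Total reachable: 92 (grid has 92 open cells total)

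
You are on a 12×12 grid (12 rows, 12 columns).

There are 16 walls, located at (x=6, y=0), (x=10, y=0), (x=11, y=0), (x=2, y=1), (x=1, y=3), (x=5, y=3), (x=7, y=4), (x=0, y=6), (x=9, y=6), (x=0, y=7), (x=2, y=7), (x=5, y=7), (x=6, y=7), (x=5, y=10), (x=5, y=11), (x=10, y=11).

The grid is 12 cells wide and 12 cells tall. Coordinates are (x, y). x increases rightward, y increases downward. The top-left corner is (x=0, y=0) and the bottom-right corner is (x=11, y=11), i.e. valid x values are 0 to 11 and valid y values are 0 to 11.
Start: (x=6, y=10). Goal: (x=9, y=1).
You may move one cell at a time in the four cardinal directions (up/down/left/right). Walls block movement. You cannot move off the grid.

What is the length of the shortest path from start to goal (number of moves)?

BFS from (x=6, y=10) until reaching (x=9, y=1):
  Distance 0: (x=6, y=10)
  Distance 1: (x=6, y=9), (x=7, y=10), (x=6, y=11)
  Distance 2: (x=6, y=8), (x=5, y=9), (x=7, y=9), (x=8, y=10), (x=7, y=11)
  Distance 3: (x=5, y=8), (x=7, y=8), (x=4, y=9), (x=8, y=9), (x=9, y=10), (x=8, y=11)
  Distance 4: (x=7, y=7), (x=4, y=8), (x=8, y=8), (x=3, y=9), (x=9, y=9), (x=4, y=10), (x=10, y=10), (x=9, y=11)
  Distance 5: (x=7, y=6), (x=4, y=7), (x=8, y=7), (x=3, y=8), (x=9, y=8), (x=2, y=9), (x=10, y=9), (x=3, y=10), (x=11, y=10), (x=4, y=11)
  Distance 6: (x=7, y=5), (x=4, y=6), (x=6, y=6), (x=8, y=6), (x=3, y=7), (x=9, y=7), (x=2, y=8), (x=10, y=8), (x=1, y=9), (x=11, y=9), (x=2, y=10), (x=3, y=11), (x=11, y=11)
  Distance 7: (x=4, y=5), (x=6, y=5), (x=8, y=5), (x=3, y=6), (x=5, y=6), (x=10, y=7), (x=1, y=8), (x=11, y=8), (x=0, y=9), (x=1, y=10), (x=2, y=11)
  Distance 8: (x=4, y=4), (x=6, y=4), (x=8, y=4), (x=3, y=5), (x=5, y=5), (x=9, y=5), (x=2, y=6), (x=10, y=6), (x=1, y=7), (x=11, y=7), (x=0, y=8), (x=0, y=10), (x=1, y=11)
  Distance 9: (x=4, y=3), (x=6, y=3), (x=8, y=3), (x=3, y=4), (x=5, y=4), (x=9, y=4), (x=2, y=5), (x=10, y=5), (x=1, y=6), (x=11, y=6), (x=0, y=11)
  Distance 10: (x=4, y=2), (x=6, y=2), (x=8, y=2), (x=3, y=3), (x=7, y=3), (x=9, y=3), (x=2, y=4), (x=10, y=4), (x=1, y=5), (x=11, y=5)
  Distance 11: (x=4, y=1), (x=6, y=1), (x=8, y=1), (x=3, y=2), (x=5, y=2), (x=7, y=2), (x=9, y=2), (x=2, y=3), (x=10, y=3), (x=1, y=4), (x=11, y=4), (x=0, y=5)
  Distance 12: (x=4, y=0), (x=8, y=0), (x=3, y=1), (x=5, y=1), (x=7, y=1), (x=9, y=1), (x=2, y=2), (x=10, y=2), (x=11, y=3), (x=0, y=4)  <- goal reached here
One shortest path (12 moves): (x=6, y=10) -> (x=7, y=10) -> (x=8, y=10) -> (x=8, y=9) -> (x=8, y=8) -> (x=8, y=7) -> (x=8, y=6) -> (x=8, y=5) -> (x=9, y=5) -> (x=9, y=4) -> (x=9, y=3) -> (x=9, y=2) -> (x=9, y=1)

Answer: Shortest path length: 12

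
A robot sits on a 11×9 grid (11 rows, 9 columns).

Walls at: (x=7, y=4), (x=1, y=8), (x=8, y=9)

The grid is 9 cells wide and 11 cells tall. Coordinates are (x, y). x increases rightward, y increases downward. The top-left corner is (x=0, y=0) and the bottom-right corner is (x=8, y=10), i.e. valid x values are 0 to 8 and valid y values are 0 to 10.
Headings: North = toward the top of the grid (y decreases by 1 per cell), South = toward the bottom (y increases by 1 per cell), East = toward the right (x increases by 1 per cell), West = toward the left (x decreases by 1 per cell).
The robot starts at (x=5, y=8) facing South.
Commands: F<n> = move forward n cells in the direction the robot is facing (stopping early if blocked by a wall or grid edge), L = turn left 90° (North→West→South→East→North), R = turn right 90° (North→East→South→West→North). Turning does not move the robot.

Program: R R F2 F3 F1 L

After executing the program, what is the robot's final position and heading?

Start: (x=5, y=8), facing South
  R: turn right, now facing West
  R: turn right, now facing North
  F2: move forward 2, now at (x=5, y=6)
  F3: move forward 3, now at (x=5, y=3)
  F1: move forward 1, now at (x=5, y=2)
  L: turn left, now facing West
Final: (x=5, y=2), facing West

Answer: Final position: (x=5, y=2), facing West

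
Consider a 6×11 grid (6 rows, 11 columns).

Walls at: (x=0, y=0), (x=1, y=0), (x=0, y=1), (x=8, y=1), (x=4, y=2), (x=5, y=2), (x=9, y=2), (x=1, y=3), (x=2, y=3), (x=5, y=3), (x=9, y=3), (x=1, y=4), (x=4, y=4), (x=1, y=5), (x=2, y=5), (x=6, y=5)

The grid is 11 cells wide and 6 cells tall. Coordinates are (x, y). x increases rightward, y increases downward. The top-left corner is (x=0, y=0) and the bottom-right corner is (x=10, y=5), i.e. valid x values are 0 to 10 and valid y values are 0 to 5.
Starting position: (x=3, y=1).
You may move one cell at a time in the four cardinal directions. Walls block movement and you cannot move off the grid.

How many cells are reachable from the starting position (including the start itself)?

BFS flood-fill from (x=3, y=1):
  Distance 0: (x=3, y=1)
  Distance 1: (x=3, y=0), (x=2, y=1), (x=4, y=1), (x=3, y=2)
  Distance 2: (x=2, y=0), (x=4, y=0), (x=1, y=1), (x=5, y=1), (x=2, y=2), (x=3, y=3)
  Distance 3: (x=5, y=0), (x=6, y=1), (x=1, y=2), (x=4, y=3), (x=3, y=4)
  Distance 4: (x=6, y=0), (x=7, y=1), (x=0, y=2), (x=6, y=2), (x=2, y=4), (x=3, y=5)
  Distance 5: (x=7, y=0), (x=7, y=2), (x=0, y=3), (x=6, y=3), (x=4, y=5)
  Distance 6: (x=8, y=0), (x=8, y=2), (x=7, y=3), (x=0, y=4), (x=6, y=4), (x=5, y=5)
  Distance 7: (x=9, y=0), (x=8, y=3), (x=5, y=4), (x=7, y=4), (x=0, y=5)
  Distance 8: (x=10, y=0), (x=9, y=1), (x=8, y=4), (x=7, y=5)
  Distance 9: (x=10, y=1), (x=9, y=4), (x=8, y=5)
  Distance 10: (x=10, y=2), (x=10, y=4), (x=9, y=5)
  Distance 11: (x=10, y=3), (x=10, y=5)
Total reachable: 50 (grid has 50 open cells total)

Answer: Reachable cells: 50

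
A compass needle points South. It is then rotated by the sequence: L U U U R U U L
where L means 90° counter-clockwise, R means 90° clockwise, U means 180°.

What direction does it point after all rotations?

Start: South
  L (left (90° counter-clockwise)) -> East
  U (U-turn (180°)) -> West
  U (U-turn (180°)) -> East
  U (U-turn (180°)) -> West
  R (right (90° clockwise)) -> North
  U (U-turn (180°)) -> South
  U (U-turn (180°)) -> North
  L (left (90° counter-clockwise)) -> West
Final: West

Answer: Final heading: West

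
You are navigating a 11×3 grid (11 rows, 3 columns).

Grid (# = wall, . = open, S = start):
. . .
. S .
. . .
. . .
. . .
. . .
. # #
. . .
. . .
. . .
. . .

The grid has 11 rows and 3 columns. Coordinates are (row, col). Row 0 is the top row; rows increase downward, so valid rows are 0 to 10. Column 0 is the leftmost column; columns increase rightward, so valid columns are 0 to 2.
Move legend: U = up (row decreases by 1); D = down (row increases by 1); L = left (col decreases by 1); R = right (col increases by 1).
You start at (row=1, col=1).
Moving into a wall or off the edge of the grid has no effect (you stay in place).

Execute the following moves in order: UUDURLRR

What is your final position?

Start: (row=1, col=1)
  U (up): (row=1, col=1) -> (row=0, col=1)
  U (up): blocked, stay at (row=0, col=1)
  D (down): (row=0, col=1) -> (row=1, col=1)
  U (up): (row=1, col=1) -> (row=0, col=1)
  R (right): (row=0, col=1) -> (row=0, col=2)
  L (left): (row=0, col=2) -> (row=0, col=1)
  R (right): (row=0, col=1) -> (row=0, col=2)
  R (right): blocked, stay at (row=0, col=2)
Final: (row=0, col=2)

Answer: Final position: (row=0, col=2)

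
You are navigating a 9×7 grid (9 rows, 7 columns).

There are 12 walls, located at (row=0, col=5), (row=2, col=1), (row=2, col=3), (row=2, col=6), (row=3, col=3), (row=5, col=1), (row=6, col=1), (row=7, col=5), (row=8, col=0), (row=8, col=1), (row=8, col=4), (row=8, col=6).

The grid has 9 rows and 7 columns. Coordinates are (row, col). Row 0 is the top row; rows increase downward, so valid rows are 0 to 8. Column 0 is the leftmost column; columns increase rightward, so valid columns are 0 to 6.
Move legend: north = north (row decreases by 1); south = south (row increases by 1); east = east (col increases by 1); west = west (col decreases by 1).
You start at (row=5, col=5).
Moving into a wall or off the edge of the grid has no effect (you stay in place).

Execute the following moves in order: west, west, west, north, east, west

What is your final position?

Start: (row=5, col=5)
  west (west): (row=5, col=5) -> (row=5, col=4)
  west (west): (row=5, col=4) -> (row=5, col=3)
  west (west): (row=5, col=3) -> (row=5, col=2)
  north (north): (row=5, col=2) -> (row=4, col=2)
  east (east): (row=4, col=2) -> (row=4, col=3)
  west (west): (row=4, col=3) -> (row=4, col=2)
Final: (row=4, col=2)

Answer: Final position: (row=4, col=2)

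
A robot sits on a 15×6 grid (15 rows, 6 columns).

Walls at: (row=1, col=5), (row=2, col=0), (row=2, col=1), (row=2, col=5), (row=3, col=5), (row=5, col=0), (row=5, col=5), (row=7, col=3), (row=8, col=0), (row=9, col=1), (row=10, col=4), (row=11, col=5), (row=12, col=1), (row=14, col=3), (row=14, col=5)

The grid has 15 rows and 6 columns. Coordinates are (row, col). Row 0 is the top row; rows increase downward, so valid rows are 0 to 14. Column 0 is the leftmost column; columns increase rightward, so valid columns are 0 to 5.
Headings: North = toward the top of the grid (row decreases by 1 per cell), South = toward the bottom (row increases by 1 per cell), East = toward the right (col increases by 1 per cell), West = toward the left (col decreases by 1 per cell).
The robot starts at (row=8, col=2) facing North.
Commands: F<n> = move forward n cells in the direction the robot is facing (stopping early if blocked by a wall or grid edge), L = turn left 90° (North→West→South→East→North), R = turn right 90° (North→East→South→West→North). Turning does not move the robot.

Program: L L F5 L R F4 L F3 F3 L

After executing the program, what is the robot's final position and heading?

Start: (row=8, col=2), facing North
  L: turn left, now facing West
  L: turn left, now facing South
  F5: move forward 5, now at (row=13, col=2)
  L: turn left, now facing East
  R: turn right, now facing South
  F4: move forward 1/4 (blocked), now at (row=14, col=2)
  L: turn left, now facing East
  F3: move forward 0/3 (blocked), now at (row=14, col=2)
  F3: move forward 0/3 (blocked), now at (row=14, col=2)
  L: turn left, now facing North
Final: (row=14, col=2), facing North

Answer: Final position: (row=14, col=2), facing North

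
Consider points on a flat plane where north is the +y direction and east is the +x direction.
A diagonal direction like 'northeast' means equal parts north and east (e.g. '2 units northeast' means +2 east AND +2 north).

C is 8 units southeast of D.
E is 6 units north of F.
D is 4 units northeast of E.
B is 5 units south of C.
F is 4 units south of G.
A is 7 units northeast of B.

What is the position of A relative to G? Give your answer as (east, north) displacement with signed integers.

Place G at the origin (east=0, north=0).
  F is 4 units south of G: delta (east=+0, north=-4); F at (east=0, north=-4).
  E is 6 units north of F: delta (east=+0, north=+6); E at (east=0, north=2).
  D is 4 units northeast of E: delta (east=+4, north=+4); D at (east=4, north=6).
  C is 8 units southeast of D: delta (east=+8, north=-8); C at (east=12, north=-2).
  B is 5 units south of C: delta (east=+0, north=-5); B at (east=12, north=-7).
  A is 7 units northeast of B: delta (east=+7, north=+7); A at (east=19, north=0).
Therefore A relative to G: (east=19, north=0).

Answer: A is at (east=19, north=0) relative to G.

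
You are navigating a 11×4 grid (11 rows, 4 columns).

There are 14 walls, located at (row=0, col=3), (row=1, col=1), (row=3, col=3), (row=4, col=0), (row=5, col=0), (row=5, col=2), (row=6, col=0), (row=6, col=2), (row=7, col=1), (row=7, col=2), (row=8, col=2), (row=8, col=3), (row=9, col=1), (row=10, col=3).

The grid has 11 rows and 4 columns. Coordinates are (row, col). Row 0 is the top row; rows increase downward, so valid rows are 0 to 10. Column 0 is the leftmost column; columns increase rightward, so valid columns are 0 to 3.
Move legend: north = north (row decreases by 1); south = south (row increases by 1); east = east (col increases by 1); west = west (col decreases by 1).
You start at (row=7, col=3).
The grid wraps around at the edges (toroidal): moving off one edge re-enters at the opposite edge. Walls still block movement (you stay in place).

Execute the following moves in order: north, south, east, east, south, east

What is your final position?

Answer: Final position: (row=8, col=1)

Derivation:
Start: (row=7, col=3)
  north (north): (row=7, col=3) -> (row=6, col=3)
  south (south): (row=6, col=3) -> (row=7, col=3)
  east (east): (row=7, col=3) -> (row=7, col=0)
  east (east): blocked, stay at (row=7, col=0)
  south (south): (row=7, col=0) -> (row=8, col=0)
  east (east): (row=8, col=0) -> (row=8, col=1)
Final: (row=8, col=1)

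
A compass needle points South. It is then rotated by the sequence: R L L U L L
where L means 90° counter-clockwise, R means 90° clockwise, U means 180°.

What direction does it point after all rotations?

Start: South
  R (right (90° clockwise)) -> West
  L (left (90° counter-clockwise)) -> South
  L (left (90° counter-clockwise)) -> East
  U (U-turn (180°)) -> West
  L (left (90° counter-clockwise)) -> South
  L (left (90° counter-clockwise)) -> East
Final: East

Answer: Final heading: East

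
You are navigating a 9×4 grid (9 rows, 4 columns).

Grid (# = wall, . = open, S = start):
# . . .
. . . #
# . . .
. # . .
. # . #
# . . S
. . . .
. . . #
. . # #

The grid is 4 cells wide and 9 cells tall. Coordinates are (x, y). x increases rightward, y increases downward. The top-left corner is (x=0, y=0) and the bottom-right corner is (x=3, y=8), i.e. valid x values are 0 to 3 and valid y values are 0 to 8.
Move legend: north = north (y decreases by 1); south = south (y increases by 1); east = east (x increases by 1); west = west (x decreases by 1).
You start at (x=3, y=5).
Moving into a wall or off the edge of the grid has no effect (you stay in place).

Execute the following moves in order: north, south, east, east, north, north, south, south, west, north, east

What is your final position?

Start: (x=3, y=5)
  north (north): blocked, stay at (x=3, y=5)
  south (south): (x=3, y=5) -> (x=3, y=6)
  east (east): blocked, stay at (x=3, y=6)
  east (east): blocked, stay at (x=3, y=6)
  north (north): (x=3, y=6) -> (x=3, y=5)
  north (north): blocked, stay at (x=3, y=5)
  south (south): (x=3, y=5) -> (x=3, y=6)
  south (south): blocked, stay at (x=3, y=6)
  west (west): (x=3, y=6) -> (x=2, y=6)
  north (north): (x=2, y=6) -> (x=2, y=5)
  east (east): (x=2, y=5) -> (x=3, y=5)
Final: (x=3, y=5)

Answer: Final position: (x=3, y=5)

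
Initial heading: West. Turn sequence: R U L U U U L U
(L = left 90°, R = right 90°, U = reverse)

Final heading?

Answer: Final heading: North

Derivation:
Start: West
  R (right (90° clockwise)) -> North
  U (U-turn (180°)) -> South
  L (left (90° counter-clockwise)) -> East
  U (U-turn (180°)) -> West
  U (U-turn (180°)) -> East
  U (U-turn (180°)) -> West
  L (left (90° counter-clockwise)) -> South
  U (U-turn (180°)) -> North
Final: North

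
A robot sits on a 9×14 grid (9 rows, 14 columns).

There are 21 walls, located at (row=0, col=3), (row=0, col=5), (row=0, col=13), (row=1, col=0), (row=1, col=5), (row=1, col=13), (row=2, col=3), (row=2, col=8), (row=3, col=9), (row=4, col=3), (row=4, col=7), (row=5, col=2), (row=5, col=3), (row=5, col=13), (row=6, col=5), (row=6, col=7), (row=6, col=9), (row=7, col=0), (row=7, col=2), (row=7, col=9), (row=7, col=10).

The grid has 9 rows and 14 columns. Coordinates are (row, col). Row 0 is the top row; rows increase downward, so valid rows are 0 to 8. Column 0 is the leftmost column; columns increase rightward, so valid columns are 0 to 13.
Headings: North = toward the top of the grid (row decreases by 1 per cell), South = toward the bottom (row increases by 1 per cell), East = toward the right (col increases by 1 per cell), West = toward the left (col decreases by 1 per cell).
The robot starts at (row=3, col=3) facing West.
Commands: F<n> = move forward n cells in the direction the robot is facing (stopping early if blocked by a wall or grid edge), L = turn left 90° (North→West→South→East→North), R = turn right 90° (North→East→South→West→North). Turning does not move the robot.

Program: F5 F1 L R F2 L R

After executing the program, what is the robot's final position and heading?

Answer: Final position: (row=3, col=0), facing West

Derivation:
Start: (row=3, col=3), facing West
  F5: move forward 3/5 (blocked), now at (row=3, col=0)
  F1: move forward 0/1 (blocked), now at (row=3, col=0)
  L: turn left, now facing South
  R: turn right, now facing West
  F2: move forward 0/2 (blocked), now at (row=3, col=0)
  L: turn left, now facing South
  R: turn right, now facing West
Final: (row=3, col=0), facing West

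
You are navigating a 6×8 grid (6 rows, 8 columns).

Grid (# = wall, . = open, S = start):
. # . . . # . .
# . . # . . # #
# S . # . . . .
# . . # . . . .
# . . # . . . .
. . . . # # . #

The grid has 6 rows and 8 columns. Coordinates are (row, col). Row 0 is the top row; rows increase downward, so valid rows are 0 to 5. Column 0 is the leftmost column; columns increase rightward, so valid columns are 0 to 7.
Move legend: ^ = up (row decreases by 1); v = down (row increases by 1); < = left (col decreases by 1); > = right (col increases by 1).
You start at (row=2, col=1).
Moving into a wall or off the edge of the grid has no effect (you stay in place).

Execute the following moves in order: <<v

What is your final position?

Start: (row=2, col=1)
  < (left): blocked, stay at (row=2, col=1)
  < (left): blocked, stay at (row=2, col=1)
  v (down): (row=2, col=1) -> (row=3, col=1)
Final: (row=3, col=1)

Answer: Final position: (row=3, col=1)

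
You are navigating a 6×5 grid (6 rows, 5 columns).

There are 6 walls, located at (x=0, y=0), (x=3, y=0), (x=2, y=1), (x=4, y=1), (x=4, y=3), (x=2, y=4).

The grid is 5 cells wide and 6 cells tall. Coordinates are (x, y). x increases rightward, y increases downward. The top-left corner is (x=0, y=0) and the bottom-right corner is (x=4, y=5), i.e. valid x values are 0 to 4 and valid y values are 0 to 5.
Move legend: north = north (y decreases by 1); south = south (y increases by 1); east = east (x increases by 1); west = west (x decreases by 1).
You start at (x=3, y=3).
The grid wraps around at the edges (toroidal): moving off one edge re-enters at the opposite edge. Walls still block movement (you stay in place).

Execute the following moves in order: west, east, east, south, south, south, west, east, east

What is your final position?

Start: (x=3, y=3)
  west (west): (x=3, y=3) -> (x=2, y=3)
  east (east): (x=2, y=3) -> (x=3, y=3)
  east (east): blocked, stay at (x=3, y=3)
  south (south): (x=3, y=3) -> (x=3, y=4)
  south (south): (x=3, y=4) -> (x=3, y=5)
  south (south): blocked, stay at (x=3, y=5)
  west (west): (x=3, y=5) -> (x=2, y=5)
  east (east): (x=2, y=5) -> (x=3, y=5)
  east (east): (x=3, y=5) -> (x=4, y=5)
Final: (x=4, y=5)

Answer: Final position: (x=4, y=5)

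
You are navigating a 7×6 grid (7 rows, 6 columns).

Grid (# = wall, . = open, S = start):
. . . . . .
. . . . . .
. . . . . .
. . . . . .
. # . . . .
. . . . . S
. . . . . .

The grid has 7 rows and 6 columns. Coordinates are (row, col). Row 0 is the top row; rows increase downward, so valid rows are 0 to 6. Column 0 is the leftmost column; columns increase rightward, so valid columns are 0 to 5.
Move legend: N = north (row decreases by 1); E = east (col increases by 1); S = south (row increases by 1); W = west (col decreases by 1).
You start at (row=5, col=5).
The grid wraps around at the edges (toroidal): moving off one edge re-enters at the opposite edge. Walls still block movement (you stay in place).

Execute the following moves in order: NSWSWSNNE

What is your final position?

Answer: Final position: (row=5, col=4)

Derivation:
Start: (row=5, col=5)
  N (north): (row=5, col=5) -> (row=4, col=5)
  S (south): (row=4, col=5) -> (row=5, col=5)
  W (west): (row=5, col=5) -> (row=5, col=4)
  S (south): (row=5, col=4) -> (row=6, col=4)
  W (west): (row=6, col=4) -> (row=6, col=3)
  S (south): (row=6, col=3) -> (row=0, col=3)
  N (north): (row=0, col=3) -> (row=6, col=3)
  N (north): (row=6, col=3) -> (row=5, col=3)
  E (east): (row=5, col=3) -> (row=5, col=4)
Final: (row=5, col=4)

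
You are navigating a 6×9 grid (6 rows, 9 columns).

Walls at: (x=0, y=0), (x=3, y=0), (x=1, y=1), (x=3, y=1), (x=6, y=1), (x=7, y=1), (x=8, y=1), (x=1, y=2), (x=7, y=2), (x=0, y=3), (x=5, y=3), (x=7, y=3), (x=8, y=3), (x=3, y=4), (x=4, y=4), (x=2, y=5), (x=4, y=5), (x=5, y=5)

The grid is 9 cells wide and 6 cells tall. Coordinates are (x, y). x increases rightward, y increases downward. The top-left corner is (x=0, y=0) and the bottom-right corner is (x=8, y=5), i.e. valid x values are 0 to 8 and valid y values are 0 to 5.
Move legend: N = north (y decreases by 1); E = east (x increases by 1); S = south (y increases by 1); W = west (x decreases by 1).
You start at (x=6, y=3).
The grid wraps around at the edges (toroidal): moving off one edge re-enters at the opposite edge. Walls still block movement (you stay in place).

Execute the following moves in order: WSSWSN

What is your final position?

Answer: Final position: (x=6, y=5)

Derivation:
Start: (x=6, y=3)
  W (west): blocked, stay at (x=6, y=3)
  S (south): (x=6, y=3) -> (x=6, y=4)
  S (south): (x=6, y=4) -> (x=6, y=5)
  W (west): blocked, stay at (x=6, y=5)
  S (south): (x=6, y=5) -> (x=6, y=0)
  N (north): (x=6, y=0) -> (x=6, y=5)
Final: (x=6, y=5)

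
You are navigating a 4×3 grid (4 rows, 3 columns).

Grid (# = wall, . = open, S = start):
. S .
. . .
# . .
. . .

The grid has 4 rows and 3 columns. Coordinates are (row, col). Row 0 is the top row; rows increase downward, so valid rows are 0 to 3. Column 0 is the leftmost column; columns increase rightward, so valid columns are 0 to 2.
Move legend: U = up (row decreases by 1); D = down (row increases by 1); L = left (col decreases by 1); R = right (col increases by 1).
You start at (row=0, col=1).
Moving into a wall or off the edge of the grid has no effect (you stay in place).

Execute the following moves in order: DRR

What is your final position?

Answer: Final position: (row=1, col=2)

Derivation:
Start: (row=0, col=1)
  D (down): (row=0, col=1) -> (row=1, col=1)
  R (right): (row=1, col=1) -> (row=1, col=2)
  R (right): blocked, stay at (row=1, col=2)
Final: (row=1, col=2)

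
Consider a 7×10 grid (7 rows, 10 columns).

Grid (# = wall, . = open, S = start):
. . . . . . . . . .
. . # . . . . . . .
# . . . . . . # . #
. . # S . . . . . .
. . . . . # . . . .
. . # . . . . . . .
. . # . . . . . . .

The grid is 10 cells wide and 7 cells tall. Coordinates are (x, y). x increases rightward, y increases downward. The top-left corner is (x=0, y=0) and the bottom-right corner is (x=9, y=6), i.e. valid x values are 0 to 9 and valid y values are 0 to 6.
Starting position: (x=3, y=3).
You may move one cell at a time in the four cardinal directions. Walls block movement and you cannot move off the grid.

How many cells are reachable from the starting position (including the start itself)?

Answer: Reachable cells: 62

Derivation:
BFS flood-fill from (x=3, y=3):
  Distance 0: (x=3, y=3)
  Distance 1: (x=3, y=2), (x=4, y=3), (x=3, y=4)
  Distance 2: (x=3, y=1), (x=2, y=2), (x=4, y=2), (x=5, y=3), (x=2, y=4), (x=4, y=4), (x=3, y=5)
  Distance 3: (x=3, y=0), (x=4, y=1), (x=1, y=2), (x=5, y=2), (x=6, y=3), (x=1, y=4), (x=4, y=5), (x=3, y=6)
  Distance 4: (x=2, y=0), (x=4, y=0), (x=1, y=1), (x=5, y=1), (x=6, y=2), (x=1, y=3), (x=7, y=3), (x=0, y=4), (x=6, y=4), (x=1, y=5), (x=5, y=5), (x=4, y=6)
  Distance 5: (x=1, y=0), (x=5, y=0), (x=0, y=1), (x=6, y=1), (x=0, y=3), (x=8, y=3), (x=7, y=4), (x=0, y=5), (x=6, y=5), (x=1, y=6), (x=5, y=6)
  Distance 6: (x=0, y=0), (x=6, y=0), (x=7, y=1), (x=8, y=2), (x=9, y=3), (x=8, y=4), (x=7, y=5), (x=0, y=6), (x=6, y=6)
  Distance 7: (x=7, y=0), (x=8, y=1), (x=9, y=4), (x=8, y=5), (x=7, y=6)
  Distance 8: (x=8, y=0), (x=9, y=1), (x=9, y=5), (x=8, y=6)
  Distance 9: (x=9, y=0), (x=9, y=6)
Total reachable: 62 (grid has 62 open cells total)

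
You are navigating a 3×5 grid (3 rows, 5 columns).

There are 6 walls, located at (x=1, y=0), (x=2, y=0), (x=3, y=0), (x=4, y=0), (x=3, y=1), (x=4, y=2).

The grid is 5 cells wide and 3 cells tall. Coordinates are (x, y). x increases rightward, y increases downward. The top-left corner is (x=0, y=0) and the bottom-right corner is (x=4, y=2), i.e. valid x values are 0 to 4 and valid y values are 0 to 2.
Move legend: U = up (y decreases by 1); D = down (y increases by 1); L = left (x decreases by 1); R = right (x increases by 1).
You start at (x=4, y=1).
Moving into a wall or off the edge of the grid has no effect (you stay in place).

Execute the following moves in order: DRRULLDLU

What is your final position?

Answer: Final position: (x=4, y=1)

Derivation:
Start: (x=4, y=1)
  D (down): blocked, stay at (x=4, y=1)
  R (right): blocked, stay at (x=4, y=1)
  R (right): blocked, stay at (x=4, y=1)
  U (up): blocked, stay at (x=4, y=1)
  L (left): blocked, stay at (x=4, y=1)
  L (left): blocked, stay at (x=4, y=1)
  D (down): blocked, stay at (x=4, y=1)
  L (left): blocked, stay at (x=4, y=1)
  U (up): blocked, stay at (x=4, y=1)
Final: (x=4, y=1)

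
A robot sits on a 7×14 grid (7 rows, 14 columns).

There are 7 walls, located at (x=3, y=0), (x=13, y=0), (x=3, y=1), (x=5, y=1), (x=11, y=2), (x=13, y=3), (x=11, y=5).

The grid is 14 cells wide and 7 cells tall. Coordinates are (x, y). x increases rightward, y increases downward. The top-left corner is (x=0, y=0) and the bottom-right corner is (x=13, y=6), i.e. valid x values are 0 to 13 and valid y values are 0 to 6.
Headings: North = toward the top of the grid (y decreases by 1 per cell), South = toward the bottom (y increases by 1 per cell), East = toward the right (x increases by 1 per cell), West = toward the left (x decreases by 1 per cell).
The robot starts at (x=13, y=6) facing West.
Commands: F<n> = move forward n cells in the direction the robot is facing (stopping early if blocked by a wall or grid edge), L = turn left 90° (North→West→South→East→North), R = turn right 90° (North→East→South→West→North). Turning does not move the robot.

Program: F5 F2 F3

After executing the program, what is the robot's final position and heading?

Start: (x=13, y=6), facing West
  F5: move forward 5, now at (x=8, y=6)
  F2: move forward 2, now at (x=6, y=6)
  F3: move forward 3, now at (x=3, y=6)
Final: (x=3, y=6), facing West

Answer: Final position: (x=3, y=6), facing West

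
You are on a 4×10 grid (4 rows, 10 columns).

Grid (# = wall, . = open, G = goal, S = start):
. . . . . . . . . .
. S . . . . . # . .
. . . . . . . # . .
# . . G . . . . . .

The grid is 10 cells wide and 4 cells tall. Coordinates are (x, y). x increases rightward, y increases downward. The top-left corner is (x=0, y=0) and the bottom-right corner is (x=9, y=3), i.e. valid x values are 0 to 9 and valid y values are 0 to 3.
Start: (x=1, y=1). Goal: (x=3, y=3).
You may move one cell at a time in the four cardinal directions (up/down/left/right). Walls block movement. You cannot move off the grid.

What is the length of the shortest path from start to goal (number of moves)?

Answer: Shortest path length: 4

Derivation:
BFS from (x=1, y=1) until reaching (x=3, y=3):
  Distance 0: (x=1, y=1)
  Distance 1: (x=1, y=0), (x=0, y=1), (x=2, y=1), (x=1, y=2)
  Distance 2: (x=0, y=0), (x=2, y=0), (x=3, y=1), (x=0, y=2), (x=2, y=2), (x=1, y=3)
  Distance 3: (x=3, y=0), (x=4, y=1), (x=3, y=2), (x=2, y=3)
  Distance 4: (x=4, y=0), (x=5, y=1), (x=4, y=2), (x=3, y=3)  <- goal reached here
One shortest path (4 moves): (x=1, y=1) -> (x=2, y=1) -> (x=3, y=1) -> (x=3, y=2) -> (x=3, y=3)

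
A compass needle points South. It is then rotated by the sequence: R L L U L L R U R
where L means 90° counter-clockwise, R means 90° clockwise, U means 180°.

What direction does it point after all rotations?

Start: South
  R (right (90° clockwise)) -> West
  L (left (90° counter-clockwise)) -> South
  L (left (90° counter-clockwise)) -> East
  U (U-turn (180°)) -> West
  L (left (90° counter-clockwise)) -> South
  L (left (90° counter-clockwise)) -> East
  R (right (90° clockwise)) -> South
  U (U-turn (180°)) -> North
  R (right (90° clockwise)) -> East
Final: East

Answer: Final heading: East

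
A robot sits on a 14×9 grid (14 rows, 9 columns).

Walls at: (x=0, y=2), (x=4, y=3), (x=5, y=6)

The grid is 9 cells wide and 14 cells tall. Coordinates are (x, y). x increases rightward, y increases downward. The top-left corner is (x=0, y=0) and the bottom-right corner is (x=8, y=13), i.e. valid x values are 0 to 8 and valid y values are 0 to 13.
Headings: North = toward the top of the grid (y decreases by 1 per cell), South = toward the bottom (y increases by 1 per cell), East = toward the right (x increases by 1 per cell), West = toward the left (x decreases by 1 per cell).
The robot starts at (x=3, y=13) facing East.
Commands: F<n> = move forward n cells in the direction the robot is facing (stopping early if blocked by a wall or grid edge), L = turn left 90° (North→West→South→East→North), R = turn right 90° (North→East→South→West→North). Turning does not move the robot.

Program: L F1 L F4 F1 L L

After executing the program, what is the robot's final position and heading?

Start: (x=3, y=13), facing East
  L: turn left, now facing North
  F1: move forward 1, now at (x=3, y=12)
  L: turn left, now facing West
  F4: move forward 3/4 (blocked), now at (x=0, y=12)
  F1: move forward 0/1 (blocked), now at (x=0, y=12)
  L: turn left, now facing South
  L: turn left, now facing East
Final: (x=0, y=12), facing East

Answer: Final position: (x=0, y=12), facing East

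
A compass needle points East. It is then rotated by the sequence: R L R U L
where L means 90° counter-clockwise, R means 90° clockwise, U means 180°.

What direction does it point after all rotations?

Answer: Final heading: West

Derivation:
Start: East
  R (right (90° clockwise)) -> South
  L (left (90° counter-clockwise)) -> East
  R (right (90° clockwise)) -> South
  U (U-turn (180°)) -> North
  L (left (90° counter-clockwise)) -> West
Final: West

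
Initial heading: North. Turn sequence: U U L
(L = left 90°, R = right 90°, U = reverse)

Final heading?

Start: North
  U (U-turn (180°)) -> South
  U (U-turn (180°)) -> North
  L (left (90° counter-clockwise)) -> West
Final: West

Answer: Final heading: West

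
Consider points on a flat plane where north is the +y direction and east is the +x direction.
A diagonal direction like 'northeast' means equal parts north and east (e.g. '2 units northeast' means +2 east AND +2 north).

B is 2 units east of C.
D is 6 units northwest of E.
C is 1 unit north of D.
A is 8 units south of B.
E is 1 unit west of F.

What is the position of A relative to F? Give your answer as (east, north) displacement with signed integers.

Answer: A is at (east=-5, north=-1) relative to F.

Derivation:
Place F at the origin (east=0, north=0).
  E is 1 unit west of F: delta (east=-1, north=+0); E at (east=-1, north=0).
  D is 6 units northwest of E: delta (east=-6, north=+6); D at (east=-7, north=6).
  C is 1 unit north of D: delta (east=+0, north=+1); C at (east=-7, north=7).
  B is 2 units east of C: delta (east=+2, north=+0); B at (east=-5, north=7).
  A is 8 units south of B: delta (east=+0, north=-8); A at (east=-5, north=-1).
Therefore A relative to F: (east=-5, north=-1).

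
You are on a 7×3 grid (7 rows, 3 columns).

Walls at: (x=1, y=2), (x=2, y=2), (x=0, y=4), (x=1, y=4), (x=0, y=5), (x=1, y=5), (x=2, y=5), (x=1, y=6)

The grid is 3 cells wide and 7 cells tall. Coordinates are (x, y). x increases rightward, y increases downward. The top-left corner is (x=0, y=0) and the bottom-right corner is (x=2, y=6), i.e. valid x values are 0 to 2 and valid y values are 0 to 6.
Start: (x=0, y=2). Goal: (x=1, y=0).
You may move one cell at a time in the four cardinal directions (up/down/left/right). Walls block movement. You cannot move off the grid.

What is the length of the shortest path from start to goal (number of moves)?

BFS from (x=0, y=2) until reaching (x=1, y=0):
  Distance 0: (x=0, y=2)
  Distance 1: (x=0, y=1), (x=0, y=3)
  Distance 2: (x=0, y=0), (x=1, y=1), (x=1, y=3)
  Distance 3: (x=1, y=0), (x=2, y=1), (x=2, y=3)  <- goal reached here
One shortest path (3 moves): (x=0, y=2) -> (x=0, y=1) -> (x=1, y=1) -> (x=1, y=0)

Answer: Shortest path length: 3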